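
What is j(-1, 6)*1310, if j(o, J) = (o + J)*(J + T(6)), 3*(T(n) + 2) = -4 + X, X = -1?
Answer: 45850/3 ≈ 15283.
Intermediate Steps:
T(n) = -11/3 (T(n) = -2 + (-4 - 1)/3 = -2 + (⅓)*(-5) = -2 - 5/3 = -11/3)
j(o, J) = (-11/3 + J)*(J + o) (j(o, J) = (o + J)*(J - 11/3) = (J + o)*(-11/3 + J) = (-11/3 + J)*(J + o))
j(-1, 6)*1310 = (6² - 11/3*6 - 11/3*(-1) + 6*(-1))*1310 = (36 - 22 + 11/3 - 6)*1310 = (35/3)*1310 = 45850/3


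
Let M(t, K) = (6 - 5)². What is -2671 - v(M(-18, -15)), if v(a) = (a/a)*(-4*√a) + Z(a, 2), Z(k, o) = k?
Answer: -2668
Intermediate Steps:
M(t, K) = 1 (M(t, K) = 1² = 1)
v(a) = a - 4*√a (v(a) = (a/a)*(-4*√a) + a = 1*(-4*√a) + a = -4*√a + a = a - 4*√a)
-2671 - v(M(-18, -15)) = -2671 - (1 - 4*√1) = -2671 - (1 - 4*1) = -2671 - (1 - 4) = -2671 - 1*(-3) = -2671 + 3 = -2668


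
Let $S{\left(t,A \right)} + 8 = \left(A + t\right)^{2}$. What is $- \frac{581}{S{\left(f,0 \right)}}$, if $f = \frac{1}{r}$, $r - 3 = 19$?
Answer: $\frac{40172}{553} \approx 72.644$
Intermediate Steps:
$r = 22$ ($r = 3 + 19 = 22$)
$f = \frac{1}{22} \approx 0.045455$
$S{\left(t,A \right)} = -8 + \left(A + t\right)^{2}$
$- \frac{581}{S{\left(f,0 \right)}} = - \frac{581}{-8 + \left(0 + \frac{1}{22}\right)^{2}} = - \frac{581}{-8 + \left(\frac{1}{22}\right)^{2}} = - \frac{581}{-8 + \frac{1}{484}} = - \frac{581}{- \frac{3871}{484}} = \left(-581\right) \left(- \frac{484}{3871}\right) = \frac{40172}{553}$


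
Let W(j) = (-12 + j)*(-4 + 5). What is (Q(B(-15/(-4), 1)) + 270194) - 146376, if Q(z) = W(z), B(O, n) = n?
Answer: 123807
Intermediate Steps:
W(j) = -12 + j (W(j) = (-12 + j)*1 = -12 + j)
Q(z) = -12 + z
(Q(B(-15/(-4), 1)) + 270194) - 146376 = ((-12 + 1) + 270194) - 146376 = (-11 + 270194) - 146376 = 270183 - 146376 = 123807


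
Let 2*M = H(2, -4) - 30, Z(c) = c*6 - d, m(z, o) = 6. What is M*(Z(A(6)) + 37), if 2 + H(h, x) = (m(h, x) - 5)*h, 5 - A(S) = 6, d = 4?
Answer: -405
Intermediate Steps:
A(S) = -1 (A(S) = 5 - 1*6 = 5 - 6 = -1)
Z(c) = -4 + 6*c (Z(c) = c*6 - 1*4 = 6*c - 4 = -4 + 6*c)
H(h, x) = -2 + h (H(h, x) = -2 + (6 - 5)*h = -2 + 1*h = -2 + h)
M = -15 (M = ((-2 + 2) - 30)/2 = (0 - 30)/2 = (1/2)*(-30) = -15)
M*(Z(A(6)) + 37) = -15*((-4 + 6*(-1)) + 37) = -15*((-4 - 6) + 37) = -15*(-10 + 37) = -15*27 = -405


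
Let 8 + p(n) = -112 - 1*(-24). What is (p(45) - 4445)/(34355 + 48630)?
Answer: -4541/82985 ≈ -0.054721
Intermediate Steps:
p(n) = -96 (p(n) = -8 + (-112 - 1*(-24)) = -8 + (-112 + 24) = -8 - 88 = -96)
(p(45) - 4445)/(34355 + 48630) = (-96 - 4445)/(34355 + 48630) = -4541/82985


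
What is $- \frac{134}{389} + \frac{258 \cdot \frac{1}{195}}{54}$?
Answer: $- \frac{218443}{682695} \approx -0.31997$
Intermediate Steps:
$- \frac{134}{389} + \frac{258 \cdot \frac{1}{195}}{54} = \left(-134\right) \frac{1}{389} + 258 \cdot \frac{1}{195} \cdot \frac{1}{54} = - \frac{134}{389} + \frac{86}{65} \cdot \frac{1}{54} = - \frac{134}{389} + \frac{43}{1755} = - \frac{218443}{682695}$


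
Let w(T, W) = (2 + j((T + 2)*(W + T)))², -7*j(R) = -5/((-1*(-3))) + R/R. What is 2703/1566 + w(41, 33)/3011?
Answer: 44348309/25671786 ≈ 1.7275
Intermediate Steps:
j(R) = 2/21 (j(R) = -(-5/((-1*(-3))) + R/R)/7 = -(-5/3 + 1)/7 = -⅐*(-⅔) = 2/21)
w(T, W) = 1936/441 (w(T, W) = (2 + 2/21)² = (44/21)² = 1936/441)
2703/1566 + w(41, 33)/3011 = 2703/1566 + (1936/441)/3011 = 2703*(1/1566) + (1936/441)*(1/3011) = 901/522 + 1936/1327851 = 44348309/25671786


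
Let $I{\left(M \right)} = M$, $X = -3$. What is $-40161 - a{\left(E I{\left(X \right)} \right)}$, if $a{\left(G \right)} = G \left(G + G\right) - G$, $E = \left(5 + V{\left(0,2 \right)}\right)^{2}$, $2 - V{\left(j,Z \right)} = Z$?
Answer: $-51486$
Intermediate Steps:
$V{\left(j,Z \right)} = 2 - Z$
$E = 25$ ($E = \left(5 + \left(2 - 2\right)\right)^{2} = \left(5 + 0\right)^{2} = 5^{2} = 25$)
$a{\left(G \right)} = - G + 2 G^{2}$ ($a{\left(G \right)} = G 2 G - G = 2 G^{2} - G = - G + 2 G^{2}$)
$-40161 - a{\left(E I{\left(X \right)} \right)} = -40161 - 25 \left(-3\right) \left(-1 + 2 \cdot 25 \left(-3\right)\right) = -40161 - - 75 \left(-1 + 2 \left(-75\right)\right) = -40161 - - 75 \left(-1 - 150\right) = -40161 - \left(-75\right) \left(-151\right) = -40161 - 11325 = -51486$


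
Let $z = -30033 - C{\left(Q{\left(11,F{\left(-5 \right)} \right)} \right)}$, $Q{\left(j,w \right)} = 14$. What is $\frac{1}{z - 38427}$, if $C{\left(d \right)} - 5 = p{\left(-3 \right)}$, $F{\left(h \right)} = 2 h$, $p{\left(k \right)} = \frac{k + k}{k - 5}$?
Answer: $- \frac{4}{273863} \approx -1.4606 \cdot 10^{-5}$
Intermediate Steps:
$p{\left(k \right)} = \frac{2 k}{-5 + k}$
$C{\left(d \right)} = \frac{23}{4}$ ($C{\left(d \right)} = 5 + 2 \left(-3\right) \frac{1}{-5 - 3} = 5 + 2 \left(-3\right) \frac{1}{-8} = 5 + 2 \left(-3\right) \left(- \frac{1}{8}\right) = 5 + \frac{3}{4} = \frac{23}{4}$)
$z = - \frac{120155}{4}$ ($z = -30033 - \frac{23}{4} = - \frac{120155}{4} \approx -30039.0$)
$\frac{1}{z - 38427} = \frac{1}{- \frac{120155}{4} - 38427} = \frac{1}{- \frac{273863}{4}} = - \frac{4}{273863}$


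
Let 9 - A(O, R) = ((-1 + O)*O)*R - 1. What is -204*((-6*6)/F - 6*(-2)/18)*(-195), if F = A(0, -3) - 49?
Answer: 63240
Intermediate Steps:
A(O, R) = 10 - O*R*(-1 + O) (A(O, R) = 9 - (((-1 + O)*O)*R - 1) = 9 - ((O*(-1 + O))*R - 1) = 9 - (O*R*(-1 + O) - 1) = 9 - (-1 + O*R*(-1 + O)) = 9 + (1 - O*R*(-1 + O)) = 10 - O*R*(-1 + O))
F = -39 (F = (10 + 0*(-3) - 1*(-3)*0²) - 49 = (10 + 0 - 1*(-3)*0) - 49 = (10 + 0 + 0) - 49 = 10 - 49 = -39)
-204*((-6*6)/F - 6*(-2)/18)*(-195) = -204*(-6*6/(-39) - 6*(-2)/18)*(-195) = -204*(-36*(-1/39) + 12*(1/18))*(-195) = -204*(12/13 + ⅔)*(-195) = -204*62/39*(-195) = -4216/13*(-195) = 63240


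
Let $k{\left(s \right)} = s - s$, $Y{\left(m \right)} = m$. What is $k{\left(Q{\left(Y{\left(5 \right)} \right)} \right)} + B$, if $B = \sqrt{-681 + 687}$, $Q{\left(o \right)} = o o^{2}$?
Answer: $\sqrt{6} \approx 2.4495$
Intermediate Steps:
$Q{\left(o \right)} = o^{3}$
$k{\left(s \right)} = 0$
$B = \sqrt{6} \approx 2.4495$
$k{\left(Q{\left(Y{\left(5 \right)} \right)} \right)} + B = 0 + \sqrt{6} = \sqrt{6}$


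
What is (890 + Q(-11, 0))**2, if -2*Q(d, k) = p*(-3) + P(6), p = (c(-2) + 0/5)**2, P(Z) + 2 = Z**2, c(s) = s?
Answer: 772641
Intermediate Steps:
P(Z) = -2 + Z**2
p = 4 (p = (-2 + 0/5)**2 = (-2 + 0*(1/5))**2 = (-2 + 0)**2 = (-2)**2 = 4)
Q(d, k) = -11 (Q(d, k) = -(4*(-3) + (-2 + 6**2))/2 = -(-12 + (-2 + 36))/2 = -(-12 + 34)/2 = -1/2*22 = -11)
(890 + Q(-11, 0))**2 = (890 - 11)**2 = 879**2 = 772641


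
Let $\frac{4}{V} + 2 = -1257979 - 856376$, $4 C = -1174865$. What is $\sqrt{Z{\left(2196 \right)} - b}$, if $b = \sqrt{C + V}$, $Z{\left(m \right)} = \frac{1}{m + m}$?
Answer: $\frac{\sqrt{545401673860778 - 566461612584 i \sqrt{5252240471840739097}}}{1547709324} \approx 16.461 - 16.461 i$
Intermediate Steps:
$C = - \frac{1174865}{4}$ ($C = \frac{1}{4} \left(-1174865\right) = - \frac{1174865}{4} \approx -2.9372 \cdot 10^{5}$)
$V = - \frac{4}{2114357}$ ($V = \frac{4}{-2 - 2114355} = \frac{4}{-2114357} = 4 \left(- \frac{1}{2114357}\right) = - \frac{4}{2114357} \approx -1.8918 \cdot 10^{-6}$)
$Z{\left(m \right)} = \frac{1}{2 m}$
$b = \frac{i \sqrt{5252240471840739097}}{4228714}$ ($b = \sqrt{- \frac{1174865}{4} - \frac{4}{2114357}} = \sqrt{- \frac{2484084036821}{8457428}} = \frac{i \sqrt{5252240471840739097}}{4228714} \approx 541.96 i$)
$\sqrt{Z{\left(2196 \right)} - b} = \sqrt{\frac{1}{2 \cdot 2196} - \frac{i \sqrt{5252240471840739097}}{4228714}} = \sqrt{\frac{1}{2} \cdot \frac{1}{2196} - \frac{i \sqrt{5252240471840739097}}{4228714}} = \sqrt{\frac{1}{4392} - \frac{i \sqrt{5252240471840739097}}{4228714}}$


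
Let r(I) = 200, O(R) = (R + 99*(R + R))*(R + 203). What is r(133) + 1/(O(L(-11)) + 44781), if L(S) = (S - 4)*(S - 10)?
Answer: 6503122201/32515611 ≈ 200.00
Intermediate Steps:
L(S) = (-10 + S)*(-4 + S) (L(S) = (-4 + S)*(-10 + S) = (-10 + S)*(-4 + S))
O(R) = 199*R*(203 + R) (O(R) = (R + 99*(2*R))*(203 + R) = (R + 198*R)*(203 + R) = (199*R)*(203 + R) = 199*R*(203 + R))
r(133) + 1/(O(L(-11)) + 44781) = 200 + 1/(199*(40 + (-11)² - 14*(-11))*(203 + (40 + (-11)² - 14*(-11))) + 44781) = 200 + 1/(199*(40 + 121 + 154)*(203 + (40 + 121 + 154)) + 44781) = 200 + 1/(199*315*(203 + 315) + 44781) = 200 + 1/(199*315*518 + 44781) = 200 + 1/(32470830 + 44781) = 200 + 1/32515611 = 6503122201/32515611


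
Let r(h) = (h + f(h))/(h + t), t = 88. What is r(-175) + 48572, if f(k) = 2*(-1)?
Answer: 1408647/29 ≈ 48574.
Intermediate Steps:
f(k) = -2
r(h) = (-2 + h)/(88 + h) (r(h) = (h - 2)/(h + 88) = (-2 + h)/(88 + h))
r(-175) + 48572 = (-2 - 175)/(88 - 175) + 48572 = -177/(-87) + 48572 = -1/87*(-177) + 48572 = 59/29 + 48572 = 1408647/29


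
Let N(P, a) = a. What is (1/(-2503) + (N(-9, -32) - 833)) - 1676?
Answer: -6360124/2503 ≈ -2541.0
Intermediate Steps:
(1/(-2503) + (N(-9, -32) - 833)) - 1676 = (1/(-2503) + (-32 - 833)) - 1676 = (-1/2503 - 865) - 1676 = -2165096/2503 - 1676 = -6360124/2503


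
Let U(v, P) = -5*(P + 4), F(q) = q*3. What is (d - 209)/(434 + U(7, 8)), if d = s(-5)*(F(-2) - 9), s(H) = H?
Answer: -67/187 ≈ -0.35829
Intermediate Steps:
F(q) = 3*q
U(v, P) = -20 - 5*P (U(v, P) = -5*(4 + P) = -20 - 5*P)
d = 75 (d = -5*(3*(-2) - 9) = -5*(-6 - 9) = -5*(-15) = 75)
(d - 209)/(434 + U(7, 8)) = (75 - 209)/(434 + (-20 - 5*8)) = -134/(434 + (-20 - 40)) = -134/(434 - 60) = -134/374 = -134*1/374 = -67/187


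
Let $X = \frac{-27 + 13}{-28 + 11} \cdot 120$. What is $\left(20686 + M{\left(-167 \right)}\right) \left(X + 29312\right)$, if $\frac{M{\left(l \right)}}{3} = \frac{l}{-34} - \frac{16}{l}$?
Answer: $\frac{29384161426744}{48263} \approx 6.0883 \cdot 10^{8}$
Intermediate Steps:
$X = \frac{1680}{17}$ ($X = - \frac{14}{-17} \cdot 120 = \left(-14\right) \left(- \frac{1}{17}\right) 120 = \frac{14}{17} \cdot 120 = \frac{1680}{17} \approx 98.823$)
$M{\left(l \right)} = - \frac{48}{l} - \frac{3 l}{34}$ ($M{\left(l \right)} = 3 \left(\frac{l}{-34} - \frac{16}{l}\right) = 3 \left(l \left(- \frac{1}{34}\right) - \frac{16}{l}\right) = 3 \left(- \frac{l}{34} - \frac{16}{l}\right) = 3 \left(- \frac{16}{l} - \frac{l}{34}\right) = - \frac{48}{l} - \frac{3 l}{34}$)
$\left(20686 + M{\left(-167 \right)}\right) \left(X + 29312\right) = \left(20686 - \left(- \frac{501}{34} + \frac{48}{-167}\right)\right) \left(\frac{1680}{17} + 29312\right) = \left(20686 + \left(\left(-48\right) \left(- \frac{1}{167}\right) + \frac{501}{34}\right)\right) \frac{499984}{17} = \left(20686 + \left(\frac{48}{167} + \frac{501}{34}\right)\right) \frac{499984}{17} = \left(20686 + \frac{85299}{5678}\right) \frac{499984}{17} = \frac{117540407}{5678} \cdot \frac{499984}{17} = \frac{29384161426744}{48263}$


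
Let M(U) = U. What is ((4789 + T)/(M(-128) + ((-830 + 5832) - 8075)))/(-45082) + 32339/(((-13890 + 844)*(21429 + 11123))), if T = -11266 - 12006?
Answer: -189636332799/928538604119984 ≈ -0.00020423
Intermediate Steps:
T = -23272
((4789 + T)/(M(-128) + ((-830 + 5832) - 8075)))/(-45082) + 32339/(((-13890 + 844)*(21429 + 11123))) = ((4789 - 23272)/(-128 + ((-830 + 5832) - 8075)))/(-45082) + 32339/(((-13890 + 844)*(21429 + 11123))) = -18483/(-128 + (5002 - 8075))*(-1/45082) + 32339/((-13046*32552)) = -18483/(-128 - 3073)*(-1/45082) + 32339/(-424673392) = -18483/(-3201)*(-1/45082) + 32339*(-1/424673392) = -18483*(-1/3201)*(-1/45082) - 32339/424673392 = (6161/1067)*(-1/45082) - 32339/424673392 = -6161/48102494 - 32339/424673392 = -189636332799/928538604119984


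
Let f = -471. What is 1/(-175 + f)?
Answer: -1/646 ≈ -0.0015480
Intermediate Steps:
1/(-175 + f) = 1/(-175 - 471) = 1/(-646) = -1/646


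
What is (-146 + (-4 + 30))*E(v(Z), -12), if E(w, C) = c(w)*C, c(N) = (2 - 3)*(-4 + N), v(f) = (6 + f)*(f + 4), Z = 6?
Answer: -167040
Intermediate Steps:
v(f) = (4 + f)*(6 + f) (v(f) = (6 + f)*(4 + f) = (4 + f)*(6 + f))
c(N) = 4 - N (c(N) = -(-4 + N) = 4 - N)
E(w, C) = C*(4 - w) (E(w, C) = (4 - w)*C = C*(4 - w))
(-146 + (-4 + 30))*E(v(Z), -12) = (-146 + (-4 + 30))*(-12*(4 - (24 + 6² + 10*6))) = (-146 + 26)*(-12*(4 - (24 + 36 + 60))) = -(-1440)*(4 - 1*120) = -(-1440)*(4 - 120) = -(-1440)*(-116) = -120*1392 = -167040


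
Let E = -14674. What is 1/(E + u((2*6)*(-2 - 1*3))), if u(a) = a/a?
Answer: -1/14673 ≈ -6.8152e-5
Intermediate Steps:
u(a) = 1
1/(E + u((2*6)*(-2 - 1*3))) = 1/(-14674 + 1) = 1/(-14673) = -1/14673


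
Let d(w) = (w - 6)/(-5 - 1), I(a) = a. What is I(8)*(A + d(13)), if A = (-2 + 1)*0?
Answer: -28/3 ≈ -9.3333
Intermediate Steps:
A = 0 (A = -1*0 = 0)
d(w) = 1 - w/6 (d(w) = (-6 + w)/(-6) = (-6 + w)*(-⅙) = 1 - w/6)
I(8)*(A + d(13)) = 8*(0 + (1 - ⅙*13)) = 8*(0 + (1 - 13/6)) = 8*(0 - 7/6) = 8*(-7/6) = -28/3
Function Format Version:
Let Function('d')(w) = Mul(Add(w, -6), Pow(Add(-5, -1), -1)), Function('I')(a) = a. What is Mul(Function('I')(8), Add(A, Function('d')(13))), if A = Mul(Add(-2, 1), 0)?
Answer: Rational(-28, 3) ≈ -9.3333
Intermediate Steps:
A = 0 (A = Mul(-1, 0) = 0)
Function('d')(w) = Add(1, Mul(Rational(-1, 6), w)) (Function('d')(w) = Mul(Add(-6, w), Pow(-6, -1)) = Mul(Add(-6, w), Rational(-1, 6)) = Add(1, Mul(Rational(-1, 6), w)))
Mul(Function('I')(8), Add(A, Function('d')(13))) = Mul(8, Add(0, Add(1, Mul(Rational(-1, 6), 13)))) = Mul(8, Add(0, Add(1, Rational(-13, 6)))) = Mul(8, Add(0, Rational(-7, 6))) = Mul(8, Rational(-7, 6)) = Rational(-28, 3)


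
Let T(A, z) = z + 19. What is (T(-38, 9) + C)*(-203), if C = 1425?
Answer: -294959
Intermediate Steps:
T(A, z) = 19 + z
(T(-38, 9) + C)*(-203) = ((19 + 9) + 1425)*(-203) = (28 + 1425)*(-203) = 1453*(-203) = -294959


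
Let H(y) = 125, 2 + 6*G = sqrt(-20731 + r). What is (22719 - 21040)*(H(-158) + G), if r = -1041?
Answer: 627946/3 + 1679*I*sqrt(5443)/3 ≈ 2.0932e+5 + 41290.0*I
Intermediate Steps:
G = -1/3 + I*sqrt(5443)/3 (G = -1/3 + sqrt(-20731 - 1041)/6 = -1/3 + sqrt(-21772)/6 = -1/3 + (2*I*sqrt(5443))/6 = -1/3 + I*sqrt(5443)/3 ≈ -0.33333 + 24.592*I)
(22719 - 21040)*(H(-158) + G) = (22719 - 21040)*(125 + (-1/3 + I*sqrt(5443)/3)) = 1679*(374/3 + I*sqrt(5443)/3) = 627946/3 + 1679*I*sqrt(5443)/3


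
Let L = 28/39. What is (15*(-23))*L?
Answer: -3220/13 ≈ -247.69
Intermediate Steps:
L = 28/39 (L = 28*(1/39) = 28/39 ≈ 0.71795)
(15*(-23))*L = (15*(-23))*(28/39) = -345*28/39 = -3220/13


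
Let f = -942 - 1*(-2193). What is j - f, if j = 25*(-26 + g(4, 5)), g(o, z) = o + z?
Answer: -1676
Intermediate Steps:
f = 1251 (f = -942 + 2193 = 1251)
j = -425 (j = 25*(-26 + (4 + 5)) = 25*(-26 + 9) = 25*(-17) = -425)
j - f = -425 - 1*1251 = -425 - 1251 = -1676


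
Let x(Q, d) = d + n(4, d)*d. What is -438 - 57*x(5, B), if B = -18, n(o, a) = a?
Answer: -17880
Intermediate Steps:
x(Q, d) = d + d² (x(Q, d) = d + d*d = d + d²)
-438 - 57*x(5, B) = -438 - (-1026)*(1 - 18) = -438 - (-1026)*(-17) = -438 - 57*306 = -438 - 17442 = -17880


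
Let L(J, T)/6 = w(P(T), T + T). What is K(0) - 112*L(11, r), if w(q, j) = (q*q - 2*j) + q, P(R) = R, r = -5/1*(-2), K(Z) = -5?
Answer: -47045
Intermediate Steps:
r = 10 (r = -5*1*(-2) = -5*(-2) = 10)
w(q, j) = q + q² - 2*j (w(q, j) = (q² - 2*j) + q = q + q² - 2*j)
L(J, T) = -18*T + 6*T² (L(J, T) = 6*(T + T² - 2*(T + T)) = 6*(T + T² - 4*T) = 6*(T² - 3*T) = -18*T + 6*T²)
K(0) - 112*L(11, r) = -5 - 672*10*(-3 + 10) = -5 - 672*10*7 = -5 - 112*420 = -5 - 47040 = -47045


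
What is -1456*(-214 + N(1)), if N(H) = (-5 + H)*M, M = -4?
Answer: 288288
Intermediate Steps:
N(H) = 20 - 4*H (N(H) = (-5 + H)*(-4) = 20 - 4*H)
-1456*(-214 + N(1)) = -1456*(-214 + (20 - 4*1)) = -1456*(-214 + (20 - 4)) = -1456*(-214 + 16) = -1456*(-198) = 288288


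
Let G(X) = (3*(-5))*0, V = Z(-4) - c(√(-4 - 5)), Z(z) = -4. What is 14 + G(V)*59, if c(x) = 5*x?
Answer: 14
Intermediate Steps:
V = -4 - 15*I (V = -4 - 5*√(-4 - 5) = -4 - 5*√(-9) = -4 - 5*3*I = -4 - 15*I ≈ -4.0 - 15.0*I)
G(X) = 0 (G(X) = -15*0 = 0)
14 + G(V)*59 = 14 + 0*59 = 14 + 0 = 14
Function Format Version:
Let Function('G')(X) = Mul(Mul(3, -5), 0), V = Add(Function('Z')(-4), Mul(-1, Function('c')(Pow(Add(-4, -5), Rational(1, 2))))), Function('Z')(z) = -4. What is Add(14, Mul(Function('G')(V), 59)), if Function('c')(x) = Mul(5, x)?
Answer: 14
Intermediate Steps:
V = Add(-4, Mul(-15, I)) (V = Add(-4, Mul(-1, Mul(5, Pow(Add(-4, -5), Rational(1, 2))))) = Add(-4, Mul(-1, Mul(5, Pow(-9, Rational(1, 2))))) = Add(-4, Mul(-1, Mul(5, Mul(3, I)))) = Add(-4, Mul(-1, Mul(15, I))) = Add(-4, Mul(-15, I)) ≈ Add(-4.0000, Mul(-15.000, I)))
Function('G')(X) = 0 (Function('G')(X) = Mul(-15, 0) = 0)
Add(14, Mul(Function('G')(V), 59)) = Add(14, Mul(0, 59)) = Add(14, 0) = 14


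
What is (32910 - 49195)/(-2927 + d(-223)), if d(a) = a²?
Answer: -16285/46802 ≈ -0.34796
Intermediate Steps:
(32910 - 49195)/(-2927 + d(-223)) = (32910 - 49195)/(-2927 + (-223)²) = -16285/(-2927 + 49729) = -16285/46802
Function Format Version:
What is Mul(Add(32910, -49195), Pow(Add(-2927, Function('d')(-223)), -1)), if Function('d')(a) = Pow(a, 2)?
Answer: Rational(-16285, 46802) ≈ -0.34796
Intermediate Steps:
Mul(Add(32910, -49195), Pow(Add(-2927, Function('d')(-223)), -1)) = Mul(Add(32910, -49195), Pow(Add(-2927, Pow(-223, 2)), -1)) = Mul(-16285, Pow(Add(-2927, 49729), -1)) = Mul(-16285, Pow(46802, -1)) = Mul(-16285, Rational(1, 46802)) = Rational(-16285, 46802)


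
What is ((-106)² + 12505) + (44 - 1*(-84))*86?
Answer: 34749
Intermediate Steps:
((-106)² + 12505) + (44 - 1*(-84))*86 = (11236 + 12505) + (44 + 84)*86 = 23741 + 128*86 = 23741 + 11008 = 34749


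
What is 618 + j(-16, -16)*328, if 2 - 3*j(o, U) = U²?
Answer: -81458/3 ≈ -27153.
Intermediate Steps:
j(o, U) = ⅔ - U²/3
618 + j(-16, -16)*328 = 618 + (⅔ - ⅓*(-16)²)*328 = 618 + (⅔ - ⅓*256)*328 = 618 + (⅔ - 256/3)*328 = 618 - 254/3*328 = 618 - 83312/3 = -81458/3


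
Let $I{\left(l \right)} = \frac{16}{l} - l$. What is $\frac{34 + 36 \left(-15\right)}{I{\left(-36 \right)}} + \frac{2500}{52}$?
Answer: $\frac{70399}{2080} \approx 33.846$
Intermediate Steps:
$I{\left(l \right)} = - l + \frac{16}{l}$
$\frac{34 + 36 \left(-15\right)}{I{\left(-36 \right)}} + \frac{2500}{52} = \frac{34 + 36 \left(-15\right)}{\left(-1\right) \left(-36\right) + \frac{16}{-36}} + \frac{2500}{52} = \frac{34 - 540}{36 + 16 \left(- \frac{1}{36}\right)} + 2500 \cdot \frac{1}{52} = - \frac{506}{36 - \frac{4}{9}} + \frac{625}{13} = - \frac{506}{\frac{320}{9}} + \frac{625}{13} = \left(-506\right) \frac{9}{320} + \frac{625}{13} = - \frac{2277}{160} + \frac{625}{13} = \frac{70399}{2080}$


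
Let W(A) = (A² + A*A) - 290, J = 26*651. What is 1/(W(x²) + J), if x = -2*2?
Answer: 1/17148 ≈ 5.8316e-5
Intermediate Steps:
x = -4
J = 16926
W(A) = -290 + 2*A² (W(A) = (A² + A²) - 290 = 2*A² - 290 = -290 + 2*A²)
1/(W(x²) + J) = 1/((-290 + 2*((-4)²)²) + 16926) = 1/((-290 + 2*16²) + 16926) = 1/((-290 + 2*256) + 16926) = 1/((-290 + 512) + 16926) = 1/(222 + 16926) = 1/17148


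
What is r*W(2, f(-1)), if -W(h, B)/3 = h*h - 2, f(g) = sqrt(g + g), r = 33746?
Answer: -202476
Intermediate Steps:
f(g) = sqrt(2)*sqrt(g) (f(g) = sqrt(2*g) = sqrt(2)*sqrt(g))
W(h, B) = 6 - 3*h**2 (W(h, B) = -3*(h*h - 2) = -3*(h**2 - 2) = -3*(-2 + h**2) = 6 - 3*h**2)
r*W(2, f(-1)) = 33746*(6 - 3*2**2) = 33746*(6 - 3*4) = 33746*(6 - 12) = 33746*(-6) = -202476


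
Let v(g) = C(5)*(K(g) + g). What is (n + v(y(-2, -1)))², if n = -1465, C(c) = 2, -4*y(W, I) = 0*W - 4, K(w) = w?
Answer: 2134521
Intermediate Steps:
y(W, I) = 1 (y(W, I) = -(0*W - 4)/4 = -(0 - 4)/4 = -¼*(-4) = 1)
v(g) = 4*g (v(g) = 2*(g + g) = 2*(2*g) = 4*g)
(n + v(y(-2, -1)))² = (-1465 + 4*1)² = (-1465 + 4)² = (-1461)² = 2134521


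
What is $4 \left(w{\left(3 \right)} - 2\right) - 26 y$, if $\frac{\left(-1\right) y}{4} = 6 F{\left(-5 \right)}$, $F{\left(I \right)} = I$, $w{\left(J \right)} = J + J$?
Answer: $-3104$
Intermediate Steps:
$w{\left(J \right)} = 2 J$
$y = 120$ ($y = - 4 \cdot 6 \left(-5\right) = \left(-4\right) \left(-30\right) = 120$)
$4 \left(w{\left(3 \right)} - 2\right) - 26 y = 4 \left(2 \cdot 3 - 2\right) - 3120 = 4 \left(6 - 2\right) - 3120 = 4 \cdot 4 - 3120 = 16 - 3120 = -3104$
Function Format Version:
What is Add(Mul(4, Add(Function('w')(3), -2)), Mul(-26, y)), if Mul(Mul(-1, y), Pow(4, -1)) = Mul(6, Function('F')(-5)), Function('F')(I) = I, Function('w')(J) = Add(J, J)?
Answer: -3104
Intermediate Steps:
Function('w')(J) = Mul(2, J)
y = 120 (y = Mul(-4, Mul(6, -5)) = Mul(-4, -30) = 120)
Add(Mul(4, Add(Function('w')(3), -2)), Mul(-26, y)) = Add(Mul(4, Add(Mul(2, 3), -2)), Mul(-26, 120)) = Add(Mul(4, Add(6, -2)), -3120) = Add(Mul(4, 4), -3120) = Add(16, -3120) = -3104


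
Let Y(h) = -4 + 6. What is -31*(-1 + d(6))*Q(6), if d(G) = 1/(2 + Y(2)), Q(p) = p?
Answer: 279/2 ≈ 139.50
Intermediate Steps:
Y(h) = 2
d(G) = 1/4 (d(G) = 1/(2 + 2) = 1/4)
-31*(-1 + d(6))*Q(6) = -31*(-1 + 1/4)*6 = -(-93)*6/4 = -31*(-9/2) = 279/2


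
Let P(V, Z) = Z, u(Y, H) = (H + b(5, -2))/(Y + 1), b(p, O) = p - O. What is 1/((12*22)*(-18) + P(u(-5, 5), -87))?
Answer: -1/4839 ≈ -0.00020665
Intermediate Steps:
u(Y, H) = (7 + H)/(1 + Y) (u(Y, H) = (H + (5 - 1*(-2)))/(Y + 1) = (H + (5 + 2))/(1 + Y) = (H + 7)/(1 + Y) = (7 + H)/(1 + Y))
1/((12*22)*(-18) + P(u(-5, 5), -87)) = 1/((12*22)*(-18) - 87) = 1/(264*(-18) - 87) = 1/(-4752 - 87) = 1/(-4839) = -1/4839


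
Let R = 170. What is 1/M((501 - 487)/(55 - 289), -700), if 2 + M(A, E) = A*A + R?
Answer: 13689/2299801 ≈ 0.0059523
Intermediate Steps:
M(A, E) = 168 + A**2 (M(A, E) = -2 + (A*A + 170) = -2 + (A**2 + 170) = -2 + (170 + A**2) = 168 + A**2)
1/M((501 - 487)/(55 - 289), -700) = 1/(168 + ((501 - 487)/(55 - 289))**2) = 1/(168 + (14/(-234))**2) = 1/(168 + (14*(-1/234))**2) = 1/(168 + (-7/117)**2) = 1/(168 + 49/13689) = 1/(2299801/13689) = 13689/2299801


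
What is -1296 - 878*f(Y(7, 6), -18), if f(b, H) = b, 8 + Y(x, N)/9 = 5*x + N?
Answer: -262062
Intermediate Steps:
Y(x, N) = -72 + 9*N + 45*x (Y(x, N) = -72 + 9*(5*x + N) = -72 + 9*(N + 5*x) = -72 + (9*N + 45*x) = -72 + 9*N + 45*x)
-1296 - 878*f(Y(7, 6), -18) = -1296 - 878*(-72 + 9*6 + 45*7) = -1296 - 878*(-72 + 54 + 315) = -1296 - 878*297 = -1296 - 260766 = -262062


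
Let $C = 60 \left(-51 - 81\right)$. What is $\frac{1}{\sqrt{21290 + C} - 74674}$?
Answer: $- \frac{37337}{2788096453} - \frac{\sqrt{13370}}{5576192906} \approx -1.3412 \cdot 10^{-5}$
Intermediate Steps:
$C = -7920$ ($C = 60 \left(-132\right) = -7920$)
$\frac{1}{\sqrt{21290 + C} - 74674} = \frac{1}{\sqrt{21290 - 7920} - 74674} = \frac{1}{\sqrt{13370} - 74674} = \frac{1}{-74674 + \sqrt{13370}}$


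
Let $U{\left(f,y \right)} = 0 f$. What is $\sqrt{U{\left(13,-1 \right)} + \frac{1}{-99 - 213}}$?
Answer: $\frac{i \sqrt{78}}{156} \approx 0.056614 i$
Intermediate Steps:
$U{\left(f,y \right)} = 0$
$\sqrt{U{\left(13,-1 \right)} + \frac{1}{-99 - 213}} = \sqrt{0 + \frac{1}{-99 - 213}} = \sqrt{0 + \frac{1}{-312}} = \sqrt{0 - \frac{1}{312}} = \sqrt{- \frac{1}{312}} = \frac{i \sqrt{78}}{156}$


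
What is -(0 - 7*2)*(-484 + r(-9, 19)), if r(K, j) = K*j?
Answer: -9170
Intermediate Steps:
-(0 - 7*2)*(-484 + r(-9, 19)) = -(0 - 7*2)*(-484 - 9*19) = -(0 - 14)*(-484 - 171) = -(-14)*(-655) = -1*9170 = -9170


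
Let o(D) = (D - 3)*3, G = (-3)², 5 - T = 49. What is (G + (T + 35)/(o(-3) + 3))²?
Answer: 2304/25 ≈ 92.160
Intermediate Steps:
T = -44 (T = 5 - 1*49 = 5 - 49 = -44)
G = 9
o(D) = -9 + 3*D (o(D) = (-3 + D)*3 = -9 + 3*D)
(G + (T + 35)/(o(-3) + 3))² = (9 + (-44 + 35)/((-9 + 3*(-3)) + 3))² = (9 - 9/((-9 - 9) + 3))² = (9 - 9/(-18 + 3))² = (9 - 9/(-15))² = (9 - 9*(-1/15))² = (9 + ⅗)² = (48/5)² = 2304/25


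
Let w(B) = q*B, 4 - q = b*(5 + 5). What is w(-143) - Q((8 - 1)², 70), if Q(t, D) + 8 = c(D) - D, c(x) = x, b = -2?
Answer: -3424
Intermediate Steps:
q = 24 (q = 4 - (-2)*(5 + 5) = 4 - (-2)*10 = 4 - 1*(-20) = 4 + 20 = 24)
w(B) = 24*B
Q(t, D) = -8 (Q(t, D) = -8 + (D - D) = -8 + 0 = -8)
w(-143) - Q((8 - 1)², 70) = 24*(-143) - 1*(-8) = -3432 + 8 = -3424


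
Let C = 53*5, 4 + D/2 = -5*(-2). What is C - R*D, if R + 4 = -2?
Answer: 337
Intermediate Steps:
R = -6 (R = -4 - 2 = -6)
D = 12 (D = -8 + 2*(-5*(-2)) = -8 + 2*10 = -8 + 20 = 12)
C = 265
C - R*D = 265 - (-6)*12 = 265 - 1*(-72) = 265 + 72 = 337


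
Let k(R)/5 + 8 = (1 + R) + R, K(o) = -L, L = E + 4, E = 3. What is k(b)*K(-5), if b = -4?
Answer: 525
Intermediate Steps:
L = 7 (L = 3 + 4 = 7)
K(o) = -7 (K(o) = -1*7 = -7)
k(R) = -35 + 10*R (k(R) = -40 + 5*((1 + R) + R) = -40 + 5*(1 + 2*R) = -40 + (5 + 10*R) = -35 + 10*R)
k(b)*K(-5) = (-35 + 10*(-4))*(-7) = (-35 - 40)*(-7) = -75*(-7) = 525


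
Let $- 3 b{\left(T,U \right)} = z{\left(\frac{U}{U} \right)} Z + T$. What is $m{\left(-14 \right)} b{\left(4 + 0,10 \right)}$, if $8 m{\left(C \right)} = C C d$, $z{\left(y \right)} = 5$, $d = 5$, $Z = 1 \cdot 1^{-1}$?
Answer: $- \frac{735}{2} \approx -367.5$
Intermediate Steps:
$Z = 1$ ($Z = 1 \cdot 1 = 1$)
$b{\left(T,U \right)} = - \frac{5}{3} - \frac{T}{3}$ ($b{\left(T,U \right)} = - \frac{5 \cdot 1 + T}{3} = - \frac{5 + T}{3} = - \frac{5}{3} - \frac{T}{3}$)
$m{\left(C \right)} = \frac{5 C^{2}}{8}$ ($m{\left(C \right)} = \frac{C C 5}{8} = \frac{C^{2} \cdot 5}{8} = \frac{5 C^{2}}{8}$)
$m{\left(-14 \right)} b{\left(4 + 0,10 \right)} = \frac{5 \left(-14\right)^{2}}{8} \left(- \frac{5}{3} - \frac{4 + 0}{3}\right) = \frac{5}{8} \cdot 196 \left(- \frac{5}{3} - \frac{4}{3}\right) = \frac{245 \left(- \frac{5}{3} - \frac{4}{3}\right)}{2} = \frac{245}{2} \left(-3\right) = - \frac{735}{2}$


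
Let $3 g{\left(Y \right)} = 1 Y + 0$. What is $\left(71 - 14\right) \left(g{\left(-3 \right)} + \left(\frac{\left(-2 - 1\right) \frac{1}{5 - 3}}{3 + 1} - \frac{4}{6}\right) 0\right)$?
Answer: $-57$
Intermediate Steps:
$g{\left(Y \right)} = \frac{Y}{3}$ ($g{\left(Y \right)} = \frac{1 Y + 0}{3} = \frac{Y + 0}{3} = \frac{Y}{3}$)
$\left(71 - 14\right) \left(g{\left(-3 \right)} + \left(\frac{\left(-2 - 1\right) \frac{1}{5 - 3}}{3 + 1} - \frac{4}{6}\right) 0\right) = \left(71 - 14\right) \left(\frac{1}{3} \left(-3\right) + \left(\frac{\left(-2 - 1\right) \frac{1}{5 - 3}}{3 + 1} - \frac{4}{6}\right) 0\right) = 57 \left(-1 + \left(\frac{\left(-3\right) \frac{1}{2}}{4} - \frac{2}{3}\right) 0\right) = 57 \left(-1 + \left(\left(-3\right) \frac{1}{2} \cdot \frac{1}{4} - \frac{2}{3}\right) 0\right) = 57 \left(-1 + \left(\left(- \frac{3}{2}\right) \frac{1}{4} - \frac{2}{3}\right) 0\right) = 57 \left(-1 + \left(- \frac{3}{8} - \frac{2}{3}\right) 0\right) = 57 \left(-1 - 0\right) = 57 \left(-1 + 0\right) = 57 \left(-1\right) = -57$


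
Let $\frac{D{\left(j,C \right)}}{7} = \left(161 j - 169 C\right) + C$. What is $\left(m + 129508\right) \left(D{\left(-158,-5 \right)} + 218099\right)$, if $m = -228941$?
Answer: $-4565267329$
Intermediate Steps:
$D{\left(j,C \right)} = - 1176 C + 1127 j$ ($D{\left(j,C \right)} = 7 \left(\left(161 j - 169 C\right) + C\right) = 7 \left(\left(- 169 C + 161 j\right) + C\right) = 7 \left(- 168 C + 161 j\right) = - 1176 C + 1127 j$)
$\left(m + 129508\right) \left(D{\left(-158,-5 \right)} + 218099\right) = \left(-228941 + 129508\right) \left(\left(\left(-1176\right) \left(-5\right) + 1127 \left(-158\right)\right) + 218099\right) = - 99433 \left(\left(5880 - 178066\right) + 218099\right) = - 99433 \left(-172186 + 218099\right) = \left(-99433\right) 45913 = -4565267329$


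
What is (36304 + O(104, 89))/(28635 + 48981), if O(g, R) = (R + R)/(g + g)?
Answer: 3775705/8072064 ≈ 0.46775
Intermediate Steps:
O(g, R) = R/g (O(g, R) = (2*R)/((2*g)) = (2*R)*(1/(2*g)) = R/g)
(36304 + O(104, 89))/(28635 + 48981) = (36304 + 89/104)/(28635 + 48981) = (36304 + 89*(1/104))/77616 = (36304 + 89/104)*(1/77616) = (3775705/104)*(1/77616) = 3775705/8072064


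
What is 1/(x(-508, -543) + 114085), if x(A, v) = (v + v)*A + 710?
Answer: 1/666483 ≈ 1.5004e-6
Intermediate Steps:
x(A, v) = 710 + 2*A*v (x(A, v) = (2*v)*A + 710 = 2*A*v + 710 = 710 + 2*A*v)
1/(x(-508, -543) + 114085) = 1/((710 + 2*(-508)*(-543)) + 114085) = 1/((710 + 551688) + 114085) = 1/(552398 + 114085) = 1/666483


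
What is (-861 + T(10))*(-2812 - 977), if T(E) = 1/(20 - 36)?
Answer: 52201053/16 ≈ 3.2626e+6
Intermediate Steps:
T(E) = -1/16 (T(E) = 1/(-16) = -1/16)
(-861 + T(10))*(-2812 - 977) = (-861 - 1/16)*(-2812 - 977) = -13777/16*(-3789) = 52201053/16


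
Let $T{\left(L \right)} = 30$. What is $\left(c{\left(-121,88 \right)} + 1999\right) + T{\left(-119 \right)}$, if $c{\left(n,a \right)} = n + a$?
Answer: $1996$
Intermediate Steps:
$c{\left(n,a \right)} = a + n$
$\left(c{\left(-121,88 \right)} + 1999\right) + T{\left(-119 \right)} = \left(\left(88 - 121\right) + 1999\right) + 30 = \left(-33 + 1999\right) + 30 = 1966 + 30 = 1996$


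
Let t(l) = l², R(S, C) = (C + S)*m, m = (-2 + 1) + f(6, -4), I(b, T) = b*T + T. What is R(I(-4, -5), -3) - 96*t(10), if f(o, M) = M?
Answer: -9660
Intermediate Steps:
I(b, T) = T + T*b (I(b, T) = T*b + T = T + T*b)
m = -5 (m = (-2 + 1) - 4 = -1 - 4 = -5)
R(S, C) = -5*C - 5*S (R(S, C) = (C + S)*(-5) = -5*C - 5*S)
R(I(-4, -5), -3) - 96*t(10) = (-5*(-3) - (-25)*(1 - 4)) - 96*10² = (15 - (-25)*(-3)) - 96*100 = (15 - 5*15) - 9600 = (15 - 75) - 9600 = -60 - 9600 = -9660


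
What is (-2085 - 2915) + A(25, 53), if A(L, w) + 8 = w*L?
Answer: -3683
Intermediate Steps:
A(L, w) = -8 + L*w (A(L, w) = -8 + w*L = -8 + L*w)
(-2085 - 2915) + A(25, 53) = (-2085 - 2915) + (-8 + 25*53) = -5000 + (-8 + 1325) = -5000 + 1317 = -3683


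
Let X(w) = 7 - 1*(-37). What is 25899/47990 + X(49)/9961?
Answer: 260091499/478028390 ≈ 0.54409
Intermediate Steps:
X(w) = 44 (X(w) = 7 + 37 = 44)
25899/47990 + X(49)/9961 = 25899/47990 + 44/9961 = 260091499/478028390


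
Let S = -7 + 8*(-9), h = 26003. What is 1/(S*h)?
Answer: -1/2054237 ≈ -4.8680e-7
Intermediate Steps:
S = -79 (S = -7 - 72 = -79)
1/(S*h) = 1/(-79*26003) = 1/(-2054237) = -1/2054237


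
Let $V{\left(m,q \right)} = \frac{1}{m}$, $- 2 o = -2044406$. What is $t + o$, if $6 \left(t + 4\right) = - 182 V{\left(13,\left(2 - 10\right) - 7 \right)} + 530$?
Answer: $1022285$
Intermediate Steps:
$o = 1022203$ ($o = \left(- \frac{1}{2}\right) \left(-2044406\right) = 1022203$)
$t = 82$ ($t = -4 + \frac{- \frac{182}{13} + 530}{6} = -4 + \frac{\left(-182\right) \frac{1}{13} + 530}{6} = -4 + \frac{-14 + 530}{6} = -4 + \frac{1}{6} \cdot 516 = -4 + 86 = 82$)
$t + o = 82 + 1022203 = 1022285$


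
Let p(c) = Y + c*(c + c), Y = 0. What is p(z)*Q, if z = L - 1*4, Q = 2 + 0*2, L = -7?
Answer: 484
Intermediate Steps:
Q = 2 (Q = 2 + 0 = 2)
z = -11 (z = -7 - 1*4 = -7 - 4 = -11)
p(c) = 2*c**2 (p(c) = 0 + c*(c + c) = 0 + c*(2*c) = 0 + 2*c**2 = 2*c**2)
p(z)*Q = (2*(-11)**2)*2 = (2*121)*2 = 242*2 = 484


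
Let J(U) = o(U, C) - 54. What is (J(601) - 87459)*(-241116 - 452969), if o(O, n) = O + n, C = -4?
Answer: 60327091860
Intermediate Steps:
J(U) = -58 + U (J(U) = (U - 4) - 54 = (-4 + U) - 54 = -58 + U)
(J(601) - 87459)*(-241116 - 452969) = ((-58 + 601) - 87459)*(-241116 - 452969) = (543 - 87459)*(-694085) = -86916*(-694085) = 60327091860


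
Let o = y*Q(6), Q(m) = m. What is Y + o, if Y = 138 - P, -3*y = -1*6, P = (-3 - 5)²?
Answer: 86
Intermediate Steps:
P = 64 (P = (-8)² = 64)
y = 2 (y = -(-1)*6/3 = -⅓*(-6) = 2)
Y = 74 (Y = 138 - 1*64 = 138 - 64 = 74)
o = 12 (o = 2*6 = 12)
Y + o = 74 + 12 = 86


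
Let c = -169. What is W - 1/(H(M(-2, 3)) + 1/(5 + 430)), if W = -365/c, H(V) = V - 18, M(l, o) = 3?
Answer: 2454775/1102556 ≈ 2.2264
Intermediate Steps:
H(V) = -18 + V
W = 365/169 (W = -365/(-169) = -365*(-1/169) = 365/169 ≈ 2.1598)
W - 1/(H(M(-2, 3)) + 1/(5 + 430)) = 365/169 - 1/((-18 + 3) + 1/(5 + 430)) = 365/169 - 1/(-15 + 1/435) = 365/169 - 1/(-6524/435) = 365/169 - 1*(-435/6524) = 365/169 + 435/6524 = 2454775/1102556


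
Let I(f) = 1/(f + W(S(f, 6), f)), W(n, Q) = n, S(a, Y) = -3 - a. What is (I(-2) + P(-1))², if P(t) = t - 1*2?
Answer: 100/9 ≈ 11.111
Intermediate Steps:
P(t) = -2 + t (P(t) = t - 2 = -2 + t)
I(f) = -⅓ (I(f) = 1/(f + (-3 - f)) = 1/(-3) = -⅓)
(I(-2) + P(-1))² = (-⅓ + (-2 - 1))² = (-⅓ - 3)² = (-10/3)² = 100/9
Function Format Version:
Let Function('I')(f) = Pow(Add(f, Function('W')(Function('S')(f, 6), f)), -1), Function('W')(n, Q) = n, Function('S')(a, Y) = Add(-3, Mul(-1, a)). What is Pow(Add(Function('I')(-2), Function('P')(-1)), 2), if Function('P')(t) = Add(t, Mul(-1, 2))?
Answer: Rational(100, 9) ≈ 11.111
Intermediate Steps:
Function('P')(t) = Add(-2, t) (Function('P')(t) = Add(t, -2) = Add(-2, t))
Function('I')(f) = Rational(-1, 3) (Function('I')(f) = Pow(Add(f, Add(-3, Mul(-1, f))), -1) = Pow(-3, -1) = Rational(-1, 3))
Pow(Add(Function('I')(-2), Function('P')(-1)), 2) = Pow(Add(Rational(-1, 3), Add(-2, -1)), 2) = Pow(Add(Rational(-1, 3), -3), 2) = Pow(Rational(-10, 3), 2) = Rational(100, 9)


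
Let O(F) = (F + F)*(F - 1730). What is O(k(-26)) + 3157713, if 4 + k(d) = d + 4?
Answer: 3249025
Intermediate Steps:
k(d) = d (k(d) = -4 + (d + 4) = -4 + (4 + d) = d)
O(F) = 2*F*(-1730 + F) (O(F) = (2*F)*(-1730 + F) = 2*F*(-1730 + F))
O(k(-26)) + 3157713 = 2*(-26)*(-1730 - 26) + 3157713 = 2*(-26)*(-1756) + 3157713 = 91312 + 3157713 = 3249025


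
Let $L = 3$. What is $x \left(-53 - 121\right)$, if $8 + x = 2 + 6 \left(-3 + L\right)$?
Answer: $1044$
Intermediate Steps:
$x = -6$ ($x = -8 + \left(2 + 6 \left(-3 + 3\right)\right) = -8 + \left(2 + 6 \cdot 0\right) = -8 + \left(2 + 0\right) = -8 + 2 = -6$)
$x \left(-53 - 121\right) = - 6 \left(-53 - 121\right) = \left(-6\right) \left(-174\right) = 1044$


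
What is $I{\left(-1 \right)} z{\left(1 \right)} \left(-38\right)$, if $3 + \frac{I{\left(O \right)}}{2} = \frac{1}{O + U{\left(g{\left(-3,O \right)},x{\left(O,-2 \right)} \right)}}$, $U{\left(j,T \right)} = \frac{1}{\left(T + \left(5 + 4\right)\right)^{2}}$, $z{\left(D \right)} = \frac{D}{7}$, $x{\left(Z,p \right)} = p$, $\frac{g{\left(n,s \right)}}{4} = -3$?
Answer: $\frac{3667}{84} \approx 43.655$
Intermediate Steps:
$g{\left(n,s \right)} = -12$ ($g{\left(n,s \right)} = 4 \left(-3\right) = -12$)
$z{\left(D \right)} = \frac{D}{7}$ ($z{\left(D \right)} = D \frac{1}{7} = \frac{D}{7}$)
$U{\left(j,T \right)} = \frac{1}{\left(9 + T\right)^{2}}$ ($U{\left(j,T \right)} = \frac{1}{\left(T + 9\right)^{2}} = \frac{1}{\left(9 + T\right)^{2}}$)
$I{\left(O \right)} = -6 + \frac{2}{\frac{1}{49} + O}$ ($I{\left(O \right)} = -6 + \frac{2}{O + \frac{1}{\left(9 - 2\right)^{2}}} = -6 + \frac{2}{O + \frac{1}{49}} = -6 + \frac{2}{\frac{1}{49} + O}$)
$I{\left(-1 \right)} z{\left(1 \right)} \left(-38\right) = \frac{2 \left(46 - -147\right)}{1 + 49 \left(-1\right)} \frac{1}{7} \cdot 1 \left(-38\right) = \frac{2 \left(46 + 147\right)}{1 - 49} \cdot \frac{1}{7} \left(-38\right) = 2 \frac{1}{-48} \cdot 193 \cdot \frac{1}{7} \left(-38\right) = 2 \left(- \frac{1}{48}\right) 193 \cdot \frac{1}{7} \left(-38\right) = \left(- \frac{193}{24}\right) \frac{1}{7} \left(-38\right) = \left(- \frac{193}{168}\right) \left(-38\right) = \frac{3667}{84}$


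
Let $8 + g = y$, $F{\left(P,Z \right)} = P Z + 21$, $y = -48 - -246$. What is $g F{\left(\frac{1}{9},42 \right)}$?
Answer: $\frac{14630}{3} \approx 4876.7$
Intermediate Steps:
$y = 198$ ($y = -48 + 246 = 198$)
$F{\left(P,Z \right)} = 21 + P Z$
$g = 190$ ($g = -8 + 198 = 190$)
$g F{\left(\frac{1}{9},42 \right)} = 190 \left(21 + \frac{1}{9} \cdot 42\right) = 190 \left(21 + \frac{14}{3}\right) = 190 \cdot \frac{77}{3} = \frac{14630}{3}$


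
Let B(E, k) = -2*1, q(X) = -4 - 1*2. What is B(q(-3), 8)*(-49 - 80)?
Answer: 258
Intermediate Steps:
q(X) = -6 (q(X) = -4 - 2 = -6)
B(E, k) = -2
B(q(-3), 8)*(-49 - 80) = -2*(-49 - 80) = -2*(-129) = 258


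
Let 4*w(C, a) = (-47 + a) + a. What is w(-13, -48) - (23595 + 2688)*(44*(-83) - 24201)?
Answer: 2928241453/4 ≈ 7.3206e+8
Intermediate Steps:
w(C, a) = -47/4 + a/2 (w(C, a) = ((-47 + a) + a)/4 = (-47 + 2*a)/4 = -47/4 + a/2)
w(-13, -48) - (23595 + 2688)*(44*(-83) - 24201) = (-47/4 + (½)*(-48)) - (23595 + 2688)*(44*(-83) - 24201) = (-47/4 - 24) - 26283*(-3652 - 24201) = -143/4 - 26283*(-27853) = -143/4 - 1*(-732060399) = -143/4 + 732060399 = 2928241453/4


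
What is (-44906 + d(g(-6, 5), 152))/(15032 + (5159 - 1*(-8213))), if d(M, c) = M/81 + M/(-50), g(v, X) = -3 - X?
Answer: -45467263/28759050 ≈ -1.5810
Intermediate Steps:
d(M, c) = -31*M/4050 (d(M, c) = M*(1/81) + M*(-1/50) = M/81 - M/50 = -31*M/4050)
(-44906 + d(g(-6, 5), 152))/(15032 + (5159 - 1*(-8213))) = (-44906 - 31*(-3 - 1*5)/4050)/(15032 + (5159 - 1*(-8213))) = (-44906 - 31*(-3 - 5)/4050)/(15032 + (5159 + 8213)) = (-44906 - 31/4050*(-8))/(15032 + 13372) = (-44906 + 124/2025)/28404 = -90934526/2025*1/28404 = -45467263/28759050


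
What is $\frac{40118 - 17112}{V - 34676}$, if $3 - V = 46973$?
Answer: $- \frac{11503}{40823} \approx -0.28178$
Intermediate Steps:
$V = -46970$ ($V = 3 - 46973 = -46970$)
$\frac{40118 - 17112}{V - 34676} = \frac{40118 - 17112}{-46970 - 34676} = \frac{23006}{-81646} = 23006 \left(- \frac{1}{81646}\right) = - \frac{11503}{40823}$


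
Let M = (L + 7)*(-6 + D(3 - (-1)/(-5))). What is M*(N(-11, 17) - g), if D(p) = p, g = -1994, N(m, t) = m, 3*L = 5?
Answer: -274976/5 ≈ -54995.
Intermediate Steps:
L = 5/3 (L = (1/3)*5 = 5/3 ≈ 1.6667)
M = -416/15 (M = (5/3 + 7)*(-6 + (3 - (-1)/(-5))) = 26*(-6 + (3 - (-1)*(-1)/5))/3 = 26*(-6 + (3 - 1*1/5))/3 = 26*(-6 + (3 - 1/5))/3 = 26*(-6 + 14/5)/3 = (26/3)*(-16/5) = -416/15 ≈ -27.733)
M*(N(-11, 17) - g) = -416*(-11 - 1*(-1994))/15 = -416*(-11 + 1994)/15 = -416/15*1983 = -274976/5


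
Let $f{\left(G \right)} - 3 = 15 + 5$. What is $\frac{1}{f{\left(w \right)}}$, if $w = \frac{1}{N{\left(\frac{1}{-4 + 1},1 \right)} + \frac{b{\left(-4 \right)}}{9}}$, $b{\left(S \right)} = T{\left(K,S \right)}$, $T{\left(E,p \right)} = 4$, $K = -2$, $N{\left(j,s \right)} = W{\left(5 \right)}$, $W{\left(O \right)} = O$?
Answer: $\frac{1}{23} \approx 0.043478$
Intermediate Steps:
$N{\left(j,s \right)} = 5$
$b{\left(S \right)} = 4$
$w = \frac{9}{49}$ ($w = \frac{1}{5 + \frac{4}{9}} = \frac{1}{\frac{49}{9}} = \frac{9}{49} \approx 0.18367$)
$f{\left(G \right)} = 23$ ($f{\left(G \right)} = 3 + \left(15 + 5\right) = 3 + 20 = 23$)
$\frac{1}{f{\left(w \right)}} = \frac{1}{23}$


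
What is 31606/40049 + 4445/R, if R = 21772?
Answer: 866143637/871946828 ≈ 0.99334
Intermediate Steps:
31606/40049 + 4445/R = 31606/40049 + 4445/21772 = 866143637/871946828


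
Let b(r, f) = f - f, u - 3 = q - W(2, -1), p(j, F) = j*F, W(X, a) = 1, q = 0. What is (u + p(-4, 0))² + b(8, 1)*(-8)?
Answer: 4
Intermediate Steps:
p(j, F) = F*j
u = 2 (u = 3 + (0 - 1*1) = 3 + (0 - 1) = 3 - 1 = 2)
b(r, f) = 0
(u + p(-4, 0))² + b(8, 1)*(-8) = (2 + 0*(-4))² + 0*(-8) = (2 + 0)² + 0 = 2² + 0 = 4 + 0 = 4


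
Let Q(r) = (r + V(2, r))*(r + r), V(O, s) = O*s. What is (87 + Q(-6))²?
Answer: 91809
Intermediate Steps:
Q(r) = 6*r² (Q(r) = (r + 2*r)*(r + r) = (3*r)*(2*r) = 6*r²)
(87 + Q(-6))² = (87 + 6*(-6)²)² = (87 + 6*36)² = (87 + 216)² = 303² = 91809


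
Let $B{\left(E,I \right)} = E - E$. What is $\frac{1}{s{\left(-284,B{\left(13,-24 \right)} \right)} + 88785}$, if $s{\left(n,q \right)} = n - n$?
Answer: $\frac{1}{88785} \approx 1.1263 \cdot 10^{-5}$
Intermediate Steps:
$B{\left(E,I \right)} = 0$
$s{\left(n,q \right)} = 0$
$\frac{1}{s{\left(-284,B{\left(13,-24 \right)} \right)} + 88785} = \frac{1}{0 + 88785} = \frac{1}{88785}$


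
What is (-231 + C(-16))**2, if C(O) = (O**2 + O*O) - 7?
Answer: 75076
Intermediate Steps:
C(O) = -7 + 2*O**2 (C(O) = (O**2 + O**2) - 7 = 2*O**2 - 7 = -7 + 2*O**2)
(-231 + C(-16))**2 = (-231 + (-7 + 2*(-16)**2))**2 = (-231 + (-7 + 2*256))**2 = (-231 + (-7 + 512))**2 = (-231 + 505)**2 = 274**2 = 75076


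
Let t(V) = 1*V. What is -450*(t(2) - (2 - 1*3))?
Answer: -1350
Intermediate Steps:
t(V) = V
-450*(t(2) - (2 - 1*3)) = -450*(2 - (2 - 1*3)) = -450*(2 - (2 - 3)) = -450*(2 - 1*(-1)) = -450*(2 + 1) = -450*3 = -1350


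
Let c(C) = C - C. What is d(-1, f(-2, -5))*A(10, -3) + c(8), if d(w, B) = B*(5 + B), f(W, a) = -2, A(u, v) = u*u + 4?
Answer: -624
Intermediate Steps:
A(u, v) = 4 + u² (A(u, v) = u² + 4 = 4 + u²)
c(C) = 0
d(-1, f(-2, -5))*A(10, -3) + c(8) = (-2*(5 - 2))*(4 + 10²) + 0 = (-2*3)*(4 + 100) + 0 = -6*104 + 0 = -624 + 0 = -624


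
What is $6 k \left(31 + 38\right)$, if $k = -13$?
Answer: $-5382$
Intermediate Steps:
$6 k \left(31 + 38\right) = 6 \left(- 13 \left(31 + 38\right)\right) = 6 \left(\left(-13\right) 69\right) = 6 \left(-897\right) = -5382$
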